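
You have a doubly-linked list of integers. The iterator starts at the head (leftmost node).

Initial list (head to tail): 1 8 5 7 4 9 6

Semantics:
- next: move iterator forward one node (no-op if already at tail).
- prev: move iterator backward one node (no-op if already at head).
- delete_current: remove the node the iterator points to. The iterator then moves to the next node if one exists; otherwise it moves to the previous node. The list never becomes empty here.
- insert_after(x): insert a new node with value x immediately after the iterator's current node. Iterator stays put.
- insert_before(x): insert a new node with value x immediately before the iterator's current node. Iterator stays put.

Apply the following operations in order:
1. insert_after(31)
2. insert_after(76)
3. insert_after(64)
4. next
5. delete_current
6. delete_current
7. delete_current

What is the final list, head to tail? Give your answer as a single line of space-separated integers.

After 1 (insert_after(31)): list=[1, 31, 8, 5, 7, 4, 9, 6] cursor@1
After 2 (insert_after(76)): list=[1, 76, 31, 8, 5, 7, 4, 9, 6] cursor@1
After 3 (insert_after(64)): list=[1, 64, 76, 31, 8, 5, 7, 4, 9, 6] cursor@1
After 4 (next): list=[1, 64, 76, 31, 8, 5, 7, 4, 9, 6] cursor@64
After 5 (delete_current): list=[1, 76, 31, 8, 5, 7, 4, 9, 6] cursor@76
After 6 (delete_current): list=[1, 31, 8, 5, 7, 4, 9, 6] cursor@31
After 7 (delete_current): list=[1, 8, 5, 7, 4, 9, 6] cursor@8

Answer: 1 8 5 7 4 9 6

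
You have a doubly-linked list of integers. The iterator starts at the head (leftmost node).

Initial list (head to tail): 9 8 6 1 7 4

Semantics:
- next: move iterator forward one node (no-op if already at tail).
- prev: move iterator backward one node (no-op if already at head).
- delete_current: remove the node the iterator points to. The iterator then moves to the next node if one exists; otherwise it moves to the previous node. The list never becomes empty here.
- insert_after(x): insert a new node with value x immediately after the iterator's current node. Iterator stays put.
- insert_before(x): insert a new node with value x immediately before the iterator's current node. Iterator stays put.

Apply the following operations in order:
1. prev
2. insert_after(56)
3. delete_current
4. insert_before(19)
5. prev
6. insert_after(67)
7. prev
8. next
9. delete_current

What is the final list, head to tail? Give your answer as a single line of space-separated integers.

After 1 (prev): list=[9, 8, 6, 1, 7, 4] cursor@9
After 2 (insert_after(56)): list=[9, 56, 8, 6, 1, 7, 4] cursor@9
After 3 (delete_current): list=[56, 8, 6, 1, 7, 4] cursor@56
After 4 (insert_before(19)): list=[19, 56, 8, 6, 1, 7, 4] cursor@56
After 5 (prev): list=[19, 56, 8, 6, 1, 7, 4] cursor@19
After 6 (insert_after(67)): list=[19, 67, 56, 8, 6, 1, 7, 4] cursor@19
After 7 (prev): list=[19, 67, 56, 8, 6, 1, 7, 4] cursor@19
After 8 (next): list=[19, 67, 56, 8, 6, 1, 7, 4] cursor@67
After 9 (delete_current): list=[19, 56, 8, 6, 1, 7, 4] cursor@56

Answer: 19 56 8 6 1 7 4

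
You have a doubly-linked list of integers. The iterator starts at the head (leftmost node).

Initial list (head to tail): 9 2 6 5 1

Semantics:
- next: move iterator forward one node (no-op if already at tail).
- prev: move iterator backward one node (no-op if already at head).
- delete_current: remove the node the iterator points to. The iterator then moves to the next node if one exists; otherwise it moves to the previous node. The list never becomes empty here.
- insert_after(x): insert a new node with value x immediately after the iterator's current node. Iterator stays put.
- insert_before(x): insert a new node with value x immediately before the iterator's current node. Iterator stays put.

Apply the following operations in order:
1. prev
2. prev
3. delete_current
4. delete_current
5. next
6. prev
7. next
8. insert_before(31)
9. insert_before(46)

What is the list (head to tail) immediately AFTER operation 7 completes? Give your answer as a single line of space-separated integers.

Answer: 6 5 1

Derivation:
After 1 (prev): list=[9, 2, 6, 5, 1] cursor@9
After 2 (prev): list=[9, 2, 6, 5, 1] cursor@9
After 3 (delete_current): list=[2, 6, 5, 1] cursor@2
After 4 (delete_current): list=[6, 5, 1] cursor@6
After 5 (next): list=[6, 5, 1] cursor@5
After 6 (prev): list=[6, 5, 1] cursor@6
After 7 (next): list=[6, 5, 1] cursor@5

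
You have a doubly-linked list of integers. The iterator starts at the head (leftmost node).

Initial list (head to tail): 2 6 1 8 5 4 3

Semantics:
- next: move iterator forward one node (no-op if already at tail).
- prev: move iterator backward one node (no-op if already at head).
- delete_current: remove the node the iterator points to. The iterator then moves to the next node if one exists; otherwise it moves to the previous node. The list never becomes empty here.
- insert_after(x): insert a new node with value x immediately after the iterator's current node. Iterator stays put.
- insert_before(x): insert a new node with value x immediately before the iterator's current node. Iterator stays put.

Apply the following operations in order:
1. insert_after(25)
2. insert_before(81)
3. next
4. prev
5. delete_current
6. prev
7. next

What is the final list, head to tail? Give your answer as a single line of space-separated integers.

After 1 (insert_after(25)): list=[2, 25, 6, 1, 8, 5, 4, 3] cursor@2
After 2 (insert_before(81)): list=[81, 2, 25, 6, 1, 8, 5, 4, 3] cursor@2
After 3 (next): list=[81, 2, 25, 6, 1, 8, 5, 4, 3] cursor@25
After 4 (prev): list=[81, 2, 25, 6, 1, 8, 5, 4, 3] cursor@2
After 5 (delete_current): list=[81, 25, 6, 1, 8, 5, 4, 3] cursor@25
After 6 (prev): list=[81, 25, 6, 1, 8, 5, 4, 3] cursor@81
After 7 (next): list=[81, 25, 6, 1, 8, 5, 4, 3] cursor@25

Answer: 81 25 6 1 8 5 4 3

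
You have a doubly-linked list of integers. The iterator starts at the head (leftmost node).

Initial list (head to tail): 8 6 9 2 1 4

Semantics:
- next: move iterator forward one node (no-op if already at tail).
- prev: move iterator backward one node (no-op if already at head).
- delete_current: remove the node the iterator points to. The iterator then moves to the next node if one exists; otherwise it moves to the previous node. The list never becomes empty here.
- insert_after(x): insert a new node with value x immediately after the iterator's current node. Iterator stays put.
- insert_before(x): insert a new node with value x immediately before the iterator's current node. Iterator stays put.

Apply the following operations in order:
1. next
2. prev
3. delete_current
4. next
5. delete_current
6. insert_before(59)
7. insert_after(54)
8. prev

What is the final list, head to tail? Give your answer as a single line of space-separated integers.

After 1 (next): list=[8, 6, 9, 2, 1, 4] cursor@6
After 2 (prev): list=[8, 6, 9, 2, 1, 4] cursor@8
After 3 (delete_current): list=[6, 9, 2, 1, 4] cursor@6
After 4 (next): list=[6, 9, 2, 1, 4] cursor@9
After 5 (delete_current): list=[6, 2, 1, 4] cursor@2
After 6 (insert_before(59)): list=[6, 59, 2, 1, 4] cursor@2
After 7 (insert_after(54)): list=[6, 59, 2, 54, 1, 4] cursor@2
After 8 (prev): list=[6, 59, 2, 54, 1, 4] cursor@59

Answer: 6 59 2 54 1 4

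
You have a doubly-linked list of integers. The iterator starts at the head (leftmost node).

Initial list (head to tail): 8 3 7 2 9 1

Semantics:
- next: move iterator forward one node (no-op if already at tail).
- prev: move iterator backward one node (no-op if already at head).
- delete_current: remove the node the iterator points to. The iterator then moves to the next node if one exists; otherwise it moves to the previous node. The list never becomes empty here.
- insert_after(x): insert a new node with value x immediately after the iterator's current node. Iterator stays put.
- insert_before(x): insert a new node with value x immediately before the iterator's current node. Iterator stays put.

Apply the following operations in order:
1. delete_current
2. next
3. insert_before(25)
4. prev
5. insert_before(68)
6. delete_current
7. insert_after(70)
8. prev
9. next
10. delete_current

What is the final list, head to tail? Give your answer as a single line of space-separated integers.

After 1 (delete_current): list=[3, 7, 2, 9, 1] cursor@3
After 2 (next): list=[3, 7, 2, 9, 1] cursor@7
After 3 (insert_before(25)): list=[3, 25, 7, 2, 9, 1] cursor@7
After 4 (prev): list=[3, 25, 7, 2, 9, 1] cursor@25
After 5 (insert_before(68)): list=[3, 68, 25, 7, 2, 9, 1] cursor@25
After 6 (delete_current): list=[3, 68, 7, 2, 9, 1] cursor@7
After 7 (insert_after(70)): list=[3, 68, 7, 70, 2, 9, 1] cursor@7
After 8 (prev): list=[3, 68, 7, 70, 2, 9, 1] cursor@68
After 9 (next): list=[3, 68, 7, 70, 2, 9, 1] cursor@7
After 10 (delete_current): list=[3, 68, 70, 2, 9, 1] cursor@70

Answer: 3 68 70 2 9 1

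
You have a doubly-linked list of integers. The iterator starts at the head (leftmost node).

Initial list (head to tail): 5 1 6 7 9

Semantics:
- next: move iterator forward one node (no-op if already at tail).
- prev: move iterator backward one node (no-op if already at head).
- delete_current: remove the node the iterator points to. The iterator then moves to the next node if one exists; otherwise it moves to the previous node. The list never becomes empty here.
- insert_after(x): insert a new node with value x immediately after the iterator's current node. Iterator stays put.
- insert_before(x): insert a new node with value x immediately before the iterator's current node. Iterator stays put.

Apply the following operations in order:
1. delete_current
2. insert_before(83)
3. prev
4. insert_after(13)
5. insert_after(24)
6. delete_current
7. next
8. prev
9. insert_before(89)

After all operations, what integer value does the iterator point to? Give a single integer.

Answer: 24

Derivation:
After 1 (delete_current): list=[1, 6, 7, 9] cursor@1
After 2 (insert_before(83)): list=[83, 1, 6, 7, 9] cursor@1
After 3 (prev): list=[83, 1, 6, 7, 9] cursor@83
After 4 (insert_after(13)): list=[83, 13, 1, 6, 7, 9] cursor@83
After 5 (insert_after(24)): list=[83, 24, 13, 1, 6, 7, 9] cursor@83
After 6 (delete_current): list=[24, 13, 1, 6, 7, 9] cursor@24
After 7 (next): list=[24, 13, 1, 6, 7, 9] cursor@13
After 8 (prev): list=[24, 13, 1, 6, 7, 9] cursor@24
After 9 (insert_before(89)): list=[89, 24, 13, 1, 6, 7, 9] cursor@24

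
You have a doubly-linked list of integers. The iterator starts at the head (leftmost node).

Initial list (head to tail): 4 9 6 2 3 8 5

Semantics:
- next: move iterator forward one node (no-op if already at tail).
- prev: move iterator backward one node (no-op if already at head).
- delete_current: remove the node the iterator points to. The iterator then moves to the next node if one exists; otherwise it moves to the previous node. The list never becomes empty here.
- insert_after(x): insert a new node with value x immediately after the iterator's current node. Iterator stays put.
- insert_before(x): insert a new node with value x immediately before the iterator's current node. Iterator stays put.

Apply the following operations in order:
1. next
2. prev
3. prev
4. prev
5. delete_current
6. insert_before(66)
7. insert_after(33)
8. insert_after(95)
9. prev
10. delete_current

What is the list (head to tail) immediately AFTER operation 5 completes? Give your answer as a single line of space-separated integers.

After 1 (next): list=[4, 9, 6, 2, 3, 8, 5] cursor@9
After 2 (prev): list=[4, 9, 6, 2, 3, 8, 5] cursor@4
After 3 (prev): list=[4, 9, 6, 2, 3, 8, 5] cursor@4
After 4 (prev): list=[4, 9, 6, 2, 3, 8, 5] cursor@4
After 5 (delete_current): list=[9, 6, 2, 3, 8, 5] cursor@9

Answer: 9 6 2 3 8 5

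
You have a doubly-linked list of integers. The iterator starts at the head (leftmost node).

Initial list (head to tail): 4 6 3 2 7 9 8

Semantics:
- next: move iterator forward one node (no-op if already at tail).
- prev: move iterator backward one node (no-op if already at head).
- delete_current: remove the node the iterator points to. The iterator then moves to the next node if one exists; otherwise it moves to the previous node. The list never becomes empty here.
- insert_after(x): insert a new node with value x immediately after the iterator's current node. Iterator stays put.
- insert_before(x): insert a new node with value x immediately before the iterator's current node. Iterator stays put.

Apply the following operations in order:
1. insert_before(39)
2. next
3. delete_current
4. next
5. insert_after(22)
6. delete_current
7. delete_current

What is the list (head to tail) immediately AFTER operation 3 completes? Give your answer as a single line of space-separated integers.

After 1 (insert_before(39)): list=[39, 4, 6, 3, 2, 7, 9, 8] cursor@4
After 2 (next): list=[39, 4, 6, 3, 2, 7, 9, 8] cursor@6
After 3 (delete_current): list=[39, 4, 3, 2, 7, 9, 8] cursor@3

Answer: 39 4 3 2 7 9 8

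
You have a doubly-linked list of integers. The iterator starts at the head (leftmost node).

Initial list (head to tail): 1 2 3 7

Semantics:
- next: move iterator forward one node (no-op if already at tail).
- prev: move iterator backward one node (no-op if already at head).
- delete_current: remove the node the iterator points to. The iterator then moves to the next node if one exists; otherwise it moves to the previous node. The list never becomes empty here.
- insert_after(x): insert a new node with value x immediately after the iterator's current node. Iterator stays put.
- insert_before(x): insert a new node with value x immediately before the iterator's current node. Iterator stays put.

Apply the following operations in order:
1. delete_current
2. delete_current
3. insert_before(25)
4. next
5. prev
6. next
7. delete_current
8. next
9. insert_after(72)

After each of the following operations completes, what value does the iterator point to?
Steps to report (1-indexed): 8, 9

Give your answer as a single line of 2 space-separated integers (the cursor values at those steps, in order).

Answer: 3 3

Derivation:
After 1 (delete_current): list=[2, 3, 7] cursor@2
After 2 (delete_current): list=[3, 7] cursor@3
After 3 (insert_before(25)): list=[25, 3, 7] cursor@3
After 4 (next): list=[25, 3, 7] cursor@7
After 5 (prev): list=[25, 3, 7] cursor@3
After 6 (next): list=[25, 3, 7] cursor@7
After 7 (delete_current): list=[25, 3] cursor@3
After 8 (next): list=[25, 3] cursor@3
After 9 (insert_after(72)): list=[25, 3, 72] cursor@3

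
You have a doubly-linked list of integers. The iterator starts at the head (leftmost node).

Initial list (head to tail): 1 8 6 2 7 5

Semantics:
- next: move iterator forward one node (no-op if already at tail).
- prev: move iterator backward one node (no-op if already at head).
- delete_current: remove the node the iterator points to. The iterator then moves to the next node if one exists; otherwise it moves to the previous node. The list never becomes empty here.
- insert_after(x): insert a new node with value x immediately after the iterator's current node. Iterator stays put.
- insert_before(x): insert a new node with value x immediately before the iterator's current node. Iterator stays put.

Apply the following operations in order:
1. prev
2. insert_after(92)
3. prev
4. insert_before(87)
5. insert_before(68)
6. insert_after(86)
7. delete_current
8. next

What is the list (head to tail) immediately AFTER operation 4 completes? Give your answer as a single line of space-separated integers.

After 1 (prev): list=[1, 8, 6, 2, 7, 5] cursor@1
After 2 (insert_after(92)): list=[1, 92, 8, 6, 2, 7, 5] cursor@1
After 3 (prev): list=[1, 92, 8, 6, 2, 7, 5] cursor@1
After 4 (insert_before(87)): list=[87, 1, 92, 8, 6, 2, 7, 5] cursor@1

Answer: 87 1 92 8 6 2 7 5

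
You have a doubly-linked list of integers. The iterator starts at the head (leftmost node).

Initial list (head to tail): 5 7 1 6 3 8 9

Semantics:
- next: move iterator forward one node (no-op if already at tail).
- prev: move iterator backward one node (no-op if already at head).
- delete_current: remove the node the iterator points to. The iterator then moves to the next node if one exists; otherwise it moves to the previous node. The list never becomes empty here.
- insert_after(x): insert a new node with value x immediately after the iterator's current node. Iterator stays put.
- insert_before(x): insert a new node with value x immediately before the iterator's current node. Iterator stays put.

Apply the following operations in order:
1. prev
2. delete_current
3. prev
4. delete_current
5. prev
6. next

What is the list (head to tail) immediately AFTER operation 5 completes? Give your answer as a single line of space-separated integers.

After 1 (prev): list=[5, 7, 1, 6, 3, 8, 9] cursor@5
After 2 (delete_current): list=[7, 1, 6, 3, 8, 9] cursor@7
After 3 (prev): list=[7, 1, 6, 3, 8, 9] cursor@7
After 4 (delete_current): list=[1, 6, 3, 8, 9] cursor@1
After 5 (prev): list=[1, 6, 3, 8, 9] cursor@1

Answer: 1 6 3 8 9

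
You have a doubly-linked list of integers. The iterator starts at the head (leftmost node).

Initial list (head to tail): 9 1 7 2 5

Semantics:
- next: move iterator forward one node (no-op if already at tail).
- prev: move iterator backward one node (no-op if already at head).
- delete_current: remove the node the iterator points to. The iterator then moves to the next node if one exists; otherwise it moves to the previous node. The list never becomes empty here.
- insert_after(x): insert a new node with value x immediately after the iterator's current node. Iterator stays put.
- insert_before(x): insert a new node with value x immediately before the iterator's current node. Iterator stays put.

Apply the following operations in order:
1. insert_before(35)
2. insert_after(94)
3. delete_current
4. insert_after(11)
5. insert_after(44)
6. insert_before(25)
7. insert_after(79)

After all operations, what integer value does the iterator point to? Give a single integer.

Answer: 94

Derivation:
After 1 (insert_before(35)): list=[35, 9, 1, 7, 2, 5] cursor@9
After 2 (insert_after(94)): list=[35, 9, 94, 1, 7, 2, 5] cursor@9
After 3 (delete_current): list=[35, 94, 1, 7, 2, 5] cursor@94
After 4 (insert_after(11)): list=[35, 94, 11, 1, 7, 2, 5] cursor@94
After 5 (insert_after(44)): list=[35, 94, 44, 11, 1, 7, 2, 5] cursor@94
After 6 (insert_before(25)): list=[35, 25, 94, 44, 11, 1, 7, 2, 5] cursor@94
After 7 (insert_after(79)): list=[35, 25, 94, 79, 44, 11, 1, 7, 2, 5] cursor@94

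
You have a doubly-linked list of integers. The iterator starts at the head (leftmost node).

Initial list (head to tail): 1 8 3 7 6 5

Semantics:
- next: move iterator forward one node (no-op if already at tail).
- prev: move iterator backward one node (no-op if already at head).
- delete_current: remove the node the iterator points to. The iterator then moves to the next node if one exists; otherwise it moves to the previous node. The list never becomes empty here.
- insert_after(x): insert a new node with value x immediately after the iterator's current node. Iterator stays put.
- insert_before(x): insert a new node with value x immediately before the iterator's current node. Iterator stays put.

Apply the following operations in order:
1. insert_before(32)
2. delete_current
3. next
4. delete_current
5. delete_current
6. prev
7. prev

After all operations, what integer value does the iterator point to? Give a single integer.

Answer: 32

Derivation:
After 1 (insert_before(32)): list=[32, 1, 8, 3, 7, 6, 5] cursor@1
After 2 (delete_current): list=[32, 8, 3, 7, 6, 5] cursor@8
After 3 (next): list=[32, 8, 3, 7, 6, 5] cursor@3
After 4 (delete_current): list=[32, 8, 7, 6, 5] cursor@7
After 5 (delete_current): list=[32, 8, 6, 5] cursor@6
After 6 (prev): list=[32, 8, 6, 5] cursor@8
After 7 (prev): list=[32, 8, 6, 5] cursor@32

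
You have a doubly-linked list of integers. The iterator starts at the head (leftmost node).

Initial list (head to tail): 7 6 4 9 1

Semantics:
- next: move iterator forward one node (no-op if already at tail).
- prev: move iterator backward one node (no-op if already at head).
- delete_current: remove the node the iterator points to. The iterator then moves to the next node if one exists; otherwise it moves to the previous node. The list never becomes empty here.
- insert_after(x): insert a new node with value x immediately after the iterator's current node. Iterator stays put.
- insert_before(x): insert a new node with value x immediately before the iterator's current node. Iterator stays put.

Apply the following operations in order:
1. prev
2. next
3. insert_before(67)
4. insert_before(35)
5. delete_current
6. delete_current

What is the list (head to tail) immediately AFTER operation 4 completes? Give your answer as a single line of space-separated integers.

Answer: 7 67 35 6 4 9 1

Derivation:
After 1 (prev): list=[7, 6, 4, 9, 1] cursor@7
After 2 (next): list=[7, 6, 4, 9, 1] cursor@6
After 3 (insert_before(67)): list=[7, 67, 6, 4, 9, 1] cursor@6
After 4 (insert_before(35)): list=[7, 67, 35, 6, 4, 9, 1] cursor@6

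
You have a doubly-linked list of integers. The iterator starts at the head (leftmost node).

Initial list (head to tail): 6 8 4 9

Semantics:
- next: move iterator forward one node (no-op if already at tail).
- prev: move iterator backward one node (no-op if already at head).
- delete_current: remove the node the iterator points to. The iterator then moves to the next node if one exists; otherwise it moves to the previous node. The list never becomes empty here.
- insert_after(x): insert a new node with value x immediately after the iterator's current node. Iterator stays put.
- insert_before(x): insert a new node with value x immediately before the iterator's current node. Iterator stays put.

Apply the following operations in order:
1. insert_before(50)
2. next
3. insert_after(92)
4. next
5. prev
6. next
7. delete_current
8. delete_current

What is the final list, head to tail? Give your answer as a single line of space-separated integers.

After 1 (insert_before(50)): list=[50, 6, 8, 4, 9] cursor@6
After 2 (next): list=[50, 6, 8, 4, 9] cursor@8
After 3 (insert_after(92)): list=[50, 6, 8, 92, 4, 9] cursor@8
After 4 (next): list=[50, 6, 8, 92, 4, 9] cursor@92
After 5 (prev): list=[50, 6, 8, 92, 4, 9] cursor@8
After 6 (next): list=[50, 6, 8, 92, 4, 9] cursor@92
After 7 (delete_current): list=[50, 6, 8, 4, 9] cursor@4
After 8 (delete_current): list=[50, 6, 8, 9] cursor@9

Answer: 50 6 8 9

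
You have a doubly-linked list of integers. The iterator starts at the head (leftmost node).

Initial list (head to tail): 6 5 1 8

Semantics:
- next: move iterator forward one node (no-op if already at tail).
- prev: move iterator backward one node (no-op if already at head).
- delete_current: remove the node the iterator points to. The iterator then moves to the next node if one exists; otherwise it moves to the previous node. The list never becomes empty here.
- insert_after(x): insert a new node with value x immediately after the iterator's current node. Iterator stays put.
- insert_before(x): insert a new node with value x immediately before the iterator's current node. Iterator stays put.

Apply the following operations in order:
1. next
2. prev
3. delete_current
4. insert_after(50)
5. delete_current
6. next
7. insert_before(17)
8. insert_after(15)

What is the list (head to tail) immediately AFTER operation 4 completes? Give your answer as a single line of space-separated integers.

Answer: 5 50 1 8

Derivation:
After 1 (next): list=[6, 5, 1, 8] cursor@5
After 2 (prev): list=[6, 5, 1, 8] cursor@6
After 3 (delete_current): list=[5, 1, 8] cursor@5
After 4 (insert_after(50)): list=[5, 50, 1, 8] cursor@5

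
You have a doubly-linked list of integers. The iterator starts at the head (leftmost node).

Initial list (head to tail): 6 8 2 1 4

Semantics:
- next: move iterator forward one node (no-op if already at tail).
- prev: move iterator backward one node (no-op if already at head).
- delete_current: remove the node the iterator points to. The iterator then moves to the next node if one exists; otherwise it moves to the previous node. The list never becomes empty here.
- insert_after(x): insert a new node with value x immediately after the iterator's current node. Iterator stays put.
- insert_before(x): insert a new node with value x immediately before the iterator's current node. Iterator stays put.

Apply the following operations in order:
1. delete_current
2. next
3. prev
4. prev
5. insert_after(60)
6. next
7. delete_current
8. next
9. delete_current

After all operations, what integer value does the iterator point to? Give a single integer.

Answer: 4

Derivation:
After 1 (delete_current): list=[8, 2, 1, 4] cursor@8
After 2 (next): list=[8, 2, 1, 4] cursor@2
After 3 (prev): list=[8, 2, 1, 4] cursor@8
After 4 (prev): list=[8, 2, 1, 4] cursor@8
After 5 (insert_after(60)): list=[8, 60, 2, 1, 4] cursor@8
After 6 (next): list=[8, 60, 2, 1, 4] cursor@60
After 7 (delete_current): list=[8, 2, 1, 4] cursor@2
After 8 (next): list=[8, 2, 1, 4] cursor@1
After 9 (delete_current): list=[8, 2, 4] cursor@4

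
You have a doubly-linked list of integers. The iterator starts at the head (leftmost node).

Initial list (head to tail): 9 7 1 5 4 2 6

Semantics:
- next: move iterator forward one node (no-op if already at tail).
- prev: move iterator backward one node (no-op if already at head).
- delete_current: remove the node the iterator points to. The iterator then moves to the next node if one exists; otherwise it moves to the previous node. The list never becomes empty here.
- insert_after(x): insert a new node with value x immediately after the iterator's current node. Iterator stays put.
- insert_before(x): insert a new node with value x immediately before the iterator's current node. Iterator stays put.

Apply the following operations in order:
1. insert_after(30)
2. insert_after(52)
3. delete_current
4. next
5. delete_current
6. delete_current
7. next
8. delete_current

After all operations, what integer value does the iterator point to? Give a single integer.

Answer: 4

Derivation:
After 1 (insert_after(30)): list=[9, 30, 7, 1, 5, 4, 2, 6] cursor@9
After 2 (insert_after(52)): list=[9, 52, 30, 7, 1, 5, 4, 2, 6] cursor@9
After 3 (delete_current): list=[52, 30, 7, 1, 5, 4, 2, 6] cursor@52
After 4 (next): list=[52, 30, 7, 1, 5, 4, 2, 6] cursor@30
After 5 (delete_current): list=[52, 7, 1, 5, 4, 2, 6] cursor@7
After 6 (delete_current): list=[52, 1, 5, 4, 2, 6] cursor@1
After 7 (next): list=[52, 1, 5, 4, 2, 6] cursor@5
After 8 (delete_current): list=[52, 1, 4, 2, 6] cursor@4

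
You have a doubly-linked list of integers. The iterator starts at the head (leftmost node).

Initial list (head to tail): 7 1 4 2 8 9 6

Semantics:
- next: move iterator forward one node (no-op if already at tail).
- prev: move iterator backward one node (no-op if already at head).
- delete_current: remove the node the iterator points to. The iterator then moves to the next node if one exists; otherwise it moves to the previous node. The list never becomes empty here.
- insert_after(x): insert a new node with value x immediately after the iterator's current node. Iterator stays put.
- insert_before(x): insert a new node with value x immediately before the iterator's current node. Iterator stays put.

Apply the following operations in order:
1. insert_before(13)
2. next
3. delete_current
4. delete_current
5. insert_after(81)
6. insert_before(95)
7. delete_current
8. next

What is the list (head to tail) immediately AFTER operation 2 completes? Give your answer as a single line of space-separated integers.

Answer: 13 7 1 4 2 8 9 6

Derivation:
After 1 (insert_before(13)): list=[13, 7, 1, 4, 2, 8, 9, 6] cursor@7
After 2 (next): list=[13, 7, 1, 4, 2, 8, 9, 6] cursor@1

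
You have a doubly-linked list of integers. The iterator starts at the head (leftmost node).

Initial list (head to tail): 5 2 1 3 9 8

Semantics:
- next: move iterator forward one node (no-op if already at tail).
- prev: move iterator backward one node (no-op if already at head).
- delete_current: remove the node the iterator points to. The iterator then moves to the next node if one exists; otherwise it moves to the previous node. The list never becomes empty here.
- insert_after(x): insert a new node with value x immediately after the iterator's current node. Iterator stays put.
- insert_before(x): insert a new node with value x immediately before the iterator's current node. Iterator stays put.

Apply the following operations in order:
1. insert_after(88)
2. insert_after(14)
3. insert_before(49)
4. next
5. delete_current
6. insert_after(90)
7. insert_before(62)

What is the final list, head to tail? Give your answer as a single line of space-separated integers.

After 1 (insert_after(88)): list=[5, 88, 2, 1, 3, 9, 8] cursor@5
After 2 (insert_after(14)): list=[5, 14, 88, 2, 1, 3, 9, 8] cursor@5
After 3 (insert_before(49)): list=[49, 5, 14, 88, 2, 1, 3, 9, 8] cursor@5
After 4 (next): list=[49, 5, 14, 88, 2, 1, 3, 9, 8] cursor@14
After 5 (delete_current): list=[49, 5, 88, 2, 1, 3, 9, 8] cursor@88
After 6 (insert_after(90)): list=[49, 5, 88, 90, 2, 1, 3, 9, 8] cursor@88
After 7 (insert_before(62)): list=[49, 5, 62, 88, 90, 2, 1, 3, 9, 8] cursor@88

Answer: 49 5 62 88 90 2 1 3 9 8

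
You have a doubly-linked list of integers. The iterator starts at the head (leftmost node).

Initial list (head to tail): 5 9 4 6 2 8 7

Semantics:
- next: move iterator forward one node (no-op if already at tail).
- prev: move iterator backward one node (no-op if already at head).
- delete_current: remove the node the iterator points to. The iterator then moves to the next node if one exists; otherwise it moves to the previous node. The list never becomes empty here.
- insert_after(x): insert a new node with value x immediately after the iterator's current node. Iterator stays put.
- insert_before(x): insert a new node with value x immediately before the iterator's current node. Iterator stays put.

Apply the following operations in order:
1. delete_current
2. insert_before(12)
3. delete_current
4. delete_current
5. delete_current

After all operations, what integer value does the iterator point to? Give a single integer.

Answer: 2

Derivation:
After 1 (delete_current): list=[9, 4, 6, 2, 8, 7] cursor@9
After 2 (insert_before(12)): list=[12, 9, 4, 6, 2, 8, 7] cursor@9
After 3 (delete_current): list=[12, 4, 6, 2, 8, 7] cursor@4
After 4 (delete_current): list=[12, 6, 2, 8, 7] cursor@6
After 5 (delete_current): list=[12, 2, 8, 7] cursor@2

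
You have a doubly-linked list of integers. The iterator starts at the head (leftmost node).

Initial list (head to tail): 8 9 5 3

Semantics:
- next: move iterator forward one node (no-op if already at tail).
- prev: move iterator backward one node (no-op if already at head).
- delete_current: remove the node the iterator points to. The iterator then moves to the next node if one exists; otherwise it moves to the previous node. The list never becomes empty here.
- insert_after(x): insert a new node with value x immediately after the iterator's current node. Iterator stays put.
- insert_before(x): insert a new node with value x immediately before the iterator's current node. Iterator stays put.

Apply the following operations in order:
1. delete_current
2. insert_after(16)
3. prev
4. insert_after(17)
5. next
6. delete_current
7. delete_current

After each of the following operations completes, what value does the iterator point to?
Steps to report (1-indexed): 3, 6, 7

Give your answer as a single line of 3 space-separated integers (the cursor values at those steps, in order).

Answer: 9 16 5

Derivation:
After 1 (delete_current): list=[9, 5, 3] cursor@9
After 2 (insert_after(16)): list=[9, 16, 5, 3] cursor@9
After 3 (prev): list=[9, 16, 5, 3] cursor@9
After 4 (insert_after(17)): list=[9, 17, 16, 5, 3] cursor@9
After 5 (next): list=[9, 17, 16, 5, 3] cursor@17
After 6 (delete_current): list=[9, 16, 5, 3] cursor@16
After 7 (delete_current): list=[9, 5, 3] cursor@5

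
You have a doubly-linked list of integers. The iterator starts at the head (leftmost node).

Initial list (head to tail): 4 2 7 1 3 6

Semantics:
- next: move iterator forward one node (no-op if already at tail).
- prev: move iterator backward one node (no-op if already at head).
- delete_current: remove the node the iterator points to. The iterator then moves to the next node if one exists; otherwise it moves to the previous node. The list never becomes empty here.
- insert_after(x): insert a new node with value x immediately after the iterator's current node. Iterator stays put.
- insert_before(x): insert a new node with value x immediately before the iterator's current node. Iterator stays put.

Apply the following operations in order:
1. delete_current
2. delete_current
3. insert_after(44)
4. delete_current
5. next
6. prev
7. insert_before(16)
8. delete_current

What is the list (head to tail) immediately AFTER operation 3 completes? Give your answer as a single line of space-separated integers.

After 1 (delete_current): list=[2, 7, 1, 3, 6] cursor@2
After 2 (delete_current): list=[7, 1, 3, 6] cursor@7
After 3 (insert_after(44)): list=[7, 44, 1, 3, 6] cursor@7

Answer: 7 44 1 3 6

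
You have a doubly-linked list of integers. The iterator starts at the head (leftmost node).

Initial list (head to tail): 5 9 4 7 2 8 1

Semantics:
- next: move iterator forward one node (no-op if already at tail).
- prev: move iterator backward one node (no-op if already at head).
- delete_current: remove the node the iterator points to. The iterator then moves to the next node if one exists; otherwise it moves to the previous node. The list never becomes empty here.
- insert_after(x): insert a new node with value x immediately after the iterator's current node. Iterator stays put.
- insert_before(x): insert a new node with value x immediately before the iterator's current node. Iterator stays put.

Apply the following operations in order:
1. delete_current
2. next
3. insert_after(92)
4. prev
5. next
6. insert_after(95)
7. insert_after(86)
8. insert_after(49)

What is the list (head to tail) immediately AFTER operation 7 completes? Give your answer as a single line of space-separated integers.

Answer: 9 4 86 95 92 7 2 8 1

Derivation:
After 1 (delete_current): list=[9, 4, 7, 2, 8, 1] cursor@9
After 2 (next): list=[9, 4, 7, 2, 8, 1] cursor@4
After 3 (insert_after(92)): list=[9, 4, 92, 7, 2, 8, 1] cursor@4
After 4 (prev): list=[9, 4, 92, 7, 2, 8, 1] cursor@9
After 5 (next): list=[9, 4, 92, 7, 2, 8, 1] cursor@4
After 6 (insert_after(95)): list=[9, 4, 95, 92, 7, 2, 8, 1] cursor@4
After 7 (insert_after(86)): list=[9, 4, 86, 95, 92, 7, 2, 8, 1] cursor@4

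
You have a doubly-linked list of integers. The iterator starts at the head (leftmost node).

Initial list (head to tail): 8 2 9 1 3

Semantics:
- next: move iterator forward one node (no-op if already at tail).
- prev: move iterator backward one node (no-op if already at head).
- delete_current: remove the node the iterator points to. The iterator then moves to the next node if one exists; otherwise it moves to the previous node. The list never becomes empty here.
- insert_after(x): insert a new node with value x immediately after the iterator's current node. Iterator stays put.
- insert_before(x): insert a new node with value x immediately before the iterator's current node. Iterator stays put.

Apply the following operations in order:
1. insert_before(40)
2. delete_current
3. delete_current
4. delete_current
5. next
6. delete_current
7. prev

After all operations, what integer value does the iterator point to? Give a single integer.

After 1 (insert_before(40)): list=[40, 8, 2, 9, 1, 3] cursor@8
After 2 (delete_current): list=[40, 2, 9, 1, 3] cursor@2
After 3 (delete_current): list=[40, 9, 1, 3] cursor@9
After 4 (delete_current): list=[40, 1, 3] cursor@1
After 5 (next): list=[40, 1, 3] cursor@3
After 6 (delete_current): list=[40, 1] cursor@1
After 7 (prev): list=[40, 1] cursor@40

Answer: 40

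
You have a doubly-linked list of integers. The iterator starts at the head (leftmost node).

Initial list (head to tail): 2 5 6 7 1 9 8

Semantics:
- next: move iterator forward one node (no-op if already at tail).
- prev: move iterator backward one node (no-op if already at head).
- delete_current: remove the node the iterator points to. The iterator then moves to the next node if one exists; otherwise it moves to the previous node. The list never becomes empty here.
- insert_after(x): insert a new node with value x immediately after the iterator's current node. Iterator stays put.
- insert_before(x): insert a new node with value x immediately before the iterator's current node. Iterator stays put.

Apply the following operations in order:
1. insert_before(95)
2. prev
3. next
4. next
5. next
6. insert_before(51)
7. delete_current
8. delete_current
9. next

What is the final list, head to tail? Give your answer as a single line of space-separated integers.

Answer: 95 2 5 51 1 9 8

Derivation:
After 1 (insert_before(95)): list=[95, 2, 5, 6, 7, 1, 9, 8] cursor@2
After 2 (prev): list=[95, 2, 5, 6, 7, 1, 9, 8] cursor@95
After 3 (next): list=[95, 2, 5, 6, 7, 1, 9, 8] cursor@2
After 4 (next): list=[95, 2, 5, 6, 7, 1, 9, 8] cursor@5
After 5 (next): list=[95, 2, 5, 6, 7, 1, 9, 8] cursor@6
After 6 (insert_before(51)): list=[95, 2, 5, 51, 6, 7, 1, 9, 8] cursor@6
After 7 (delete_current): list=[95, 2, 5, 51, 7, 1, 9, 8] cursor@7
After 8 (delete_current): list=[95, 2, 5, 51, 1, 9, 8] cursor@1
After 9 (next): list=[95, 2, 5, 51, 1, 9, 8] cursor@9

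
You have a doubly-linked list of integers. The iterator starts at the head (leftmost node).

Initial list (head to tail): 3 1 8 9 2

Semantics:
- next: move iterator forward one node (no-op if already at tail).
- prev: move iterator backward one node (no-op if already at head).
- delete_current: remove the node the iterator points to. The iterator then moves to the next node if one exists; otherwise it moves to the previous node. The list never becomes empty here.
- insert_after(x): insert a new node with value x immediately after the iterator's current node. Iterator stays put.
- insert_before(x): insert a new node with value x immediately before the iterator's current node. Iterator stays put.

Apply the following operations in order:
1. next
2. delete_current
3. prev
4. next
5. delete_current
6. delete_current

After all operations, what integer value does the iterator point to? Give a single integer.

After 1 (next): list=[3, 1, 8, 9, 2] cursor@1
After 2 (delete_current): list=[3, 8, 9, 2] cursor@8
After 3 (prev): list=[3, 8, 9, 2] cursor@3
After 4 (next): list=[3, 8, 9, 2] cursor@8
After 5 (delete_current): list=[3, 9, 2] cursor@9
After 6 (delete_current): list=[3, 2] cursor@2

Answer: 2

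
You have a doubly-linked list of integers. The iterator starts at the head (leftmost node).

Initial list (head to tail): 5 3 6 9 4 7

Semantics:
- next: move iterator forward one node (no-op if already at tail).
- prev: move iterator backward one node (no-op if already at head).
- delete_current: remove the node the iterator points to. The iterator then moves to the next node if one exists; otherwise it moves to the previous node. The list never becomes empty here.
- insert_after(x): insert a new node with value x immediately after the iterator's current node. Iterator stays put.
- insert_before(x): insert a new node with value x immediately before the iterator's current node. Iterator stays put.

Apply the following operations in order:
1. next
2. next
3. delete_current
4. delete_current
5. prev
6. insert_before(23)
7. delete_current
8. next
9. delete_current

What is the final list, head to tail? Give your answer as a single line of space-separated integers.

Answer: 5 23 4

Derivation:
After 1 (next): list=[5, 3, 6, 9, 4, 7] cursor@3
After 2 (next): list=[5, 3, 6, 9, 4, 7] cursor@6
After 3 (delete_current): list=[5, 3, 9, 4, 7] cursor@9
After 4 (delete_current): list=[5, 3, 4, 7] cursor@4
After 5 (prev): list=[5, 3, 4, 7] cursor@3
After 6 (insert_before(23)): list=[5, 23, 3, 4, 7] cursor@3
After 7 (delete_current): list=[5, 23, 4, 7] cursor@4
After 8 (next): list=[5, 23, 4, 7] cursor@7
After 9 (delete_current): list=[5, 23, 4] cursor@4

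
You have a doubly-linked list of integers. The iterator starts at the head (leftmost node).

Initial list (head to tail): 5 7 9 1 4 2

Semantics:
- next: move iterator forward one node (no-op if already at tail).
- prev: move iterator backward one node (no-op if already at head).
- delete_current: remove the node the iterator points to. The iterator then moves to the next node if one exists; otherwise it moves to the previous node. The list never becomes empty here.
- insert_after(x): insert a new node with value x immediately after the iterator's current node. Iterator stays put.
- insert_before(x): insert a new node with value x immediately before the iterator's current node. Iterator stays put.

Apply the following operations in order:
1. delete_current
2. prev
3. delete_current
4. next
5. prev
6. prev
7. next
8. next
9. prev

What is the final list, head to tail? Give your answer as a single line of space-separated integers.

Answer: 9 1 4 2

Derivation:
After 1 (delete_current): list=[7, 9, 1, 4, 2] cursor@7
After 2 (prev): list=[7, 9, 1, 4, 2] cursor@7
After 3 (delete_current): list=[9, 1, 4, 2] cursor@9
After 4 (next): list=[9, 1, 4, 2] cursor@1
After 5 (prev): list=[9, 1, 4, 2] cursor@9
After 6 (prev): list=[9, 1, 4, 2] cursor@9
After 7 (next): list=[9, 1, 4, 2] cursor@1
After 8 (next): list=[9, 1, 4, 2] cursor@4
After 9 (prev): list=[9, 1, 4, 2] cursor@1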